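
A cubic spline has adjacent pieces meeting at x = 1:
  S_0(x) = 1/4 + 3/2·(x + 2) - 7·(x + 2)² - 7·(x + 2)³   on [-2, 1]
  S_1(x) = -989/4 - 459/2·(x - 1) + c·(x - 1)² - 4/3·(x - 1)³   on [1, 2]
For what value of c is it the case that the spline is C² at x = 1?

-70

S_0''(x) = -14 - 42·(x + 2), so S_0''(1) = -140. On the right, S_1''(1) = 2c, so c = -70.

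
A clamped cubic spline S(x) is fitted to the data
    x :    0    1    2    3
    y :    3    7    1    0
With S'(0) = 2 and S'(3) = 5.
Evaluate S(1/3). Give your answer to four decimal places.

Write M_i for S''(x_i). With h_i = 1, 1, 1 and divided differences Δ_i = 4, -6, -1, the continuity of S' gives the tridiagonal system
  1·M_0 + 4·M_1 + 1·M_2 = 6(Δ_1 - Δ_0) = -60
  1·M_1 + 4·M_2 + 1·M_3 = 6(Δ_2 - Δ_1) = 30
Clamped end conditions give two more equations: 2h_0·M_0 + h_0·M_1 = 6(Δ_0 - S'(0)) = 12 and h_2·M_2 + 2h_2·M_3 = 6(S'(3) - Δ_2) = 36.
Solving: M_0 = 84/5, M_1 = -108/5, M_2 = 48/5, M_3 = 66/5.
On [0, 1], S(x) = 3 + 2·x + 42/5·x² - 32/5·x³.
With x = 1/3: S(1/3) = 589/135.

4.3630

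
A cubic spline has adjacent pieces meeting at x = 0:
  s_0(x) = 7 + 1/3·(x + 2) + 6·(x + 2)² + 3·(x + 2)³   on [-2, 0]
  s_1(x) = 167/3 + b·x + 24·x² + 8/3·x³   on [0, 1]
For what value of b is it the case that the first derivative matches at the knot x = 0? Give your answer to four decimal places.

s_0'(x) = 1/3 + 12·(x + 2) + 9·(x + 2)², so s_0'(0) = 181/3. On the right, s_1'(0) = b, so b = 181/3.

60.3333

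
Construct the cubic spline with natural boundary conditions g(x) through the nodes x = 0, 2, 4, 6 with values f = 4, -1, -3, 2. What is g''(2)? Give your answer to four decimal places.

With m_i denoting the second derivative at x_i, h_i = 2, 2, 2, and Δ_i = (y_(i+1) − y_i)/h_i = -5/2, -1, 5/2:
  2·m_0 + 8·m_1 + 2·m_2 = 6(Δ_1 - Δ_0) = 9
  2·m_1 + 8·m_2 + 2·m_3 = 6(Δ_2 - Δ_1) = 21
Natural end conditions: m_0 = m_3 = 0.
Solving the tridiagonal system: m_0 = 0, m_1 = 1/2, m_2 = 5/2, m_3 = 0.

0.5000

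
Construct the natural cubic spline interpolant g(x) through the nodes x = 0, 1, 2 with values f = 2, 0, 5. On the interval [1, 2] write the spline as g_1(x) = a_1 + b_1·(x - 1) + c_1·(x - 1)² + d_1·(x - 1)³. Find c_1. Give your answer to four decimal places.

5.2500

Write m_i for g''(x_i). With h_i = 1, 1 and divided differences Δ_i = -2, 5, the continuity of g' gives the tridiagonal system
  1·m_0 + 4·m_1 + 1·m_2 = 6(Δ_1 - Δ_0) = 42
Natural end conditions: m_0 = m_2 = 0.
Solving the tridiagonal system: m_0 = 0, m_1 = 21/2, m_2 = 0.
On [1, 2], with g_1(x) = a_1 + b_1·(x - 1) + c_1·(x - 1)² + d_1·(x - 1)³: c_1 = m_1/2 = 21/4, d_1 = (m_2 - m_1)/(6h_1) = -7/4, b_1 = Δ_1 - h_1(2m_1 + m_2)/6 = 3/2.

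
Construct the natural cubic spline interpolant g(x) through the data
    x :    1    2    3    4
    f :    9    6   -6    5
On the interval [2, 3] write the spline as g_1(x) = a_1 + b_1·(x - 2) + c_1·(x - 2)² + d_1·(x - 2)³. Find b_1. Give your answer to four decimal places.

-10.8667

Let M_i = g''(x_i). Step sizes h_i = 1, 1, 1; slopes of the chords Δ_i = (y_(i+1) - y_i)/h_i = -3, -12, 11.
  1·M_0 + 4·M_1 + 1·M_2 = 6(Δ_1 - Δ_0) = -54
  1·M_1 + 4·M_2 + 1·M_3 = 6(Δ_2 - Δ_1) = 138
Natural end conditions: M_0 = M_3 = 0.
Solving the tridiagonal system: M_0 = 0, M_1 = -118/5, M_2 = 202/5, M_3 = 0.
On [2, 3], with g_1(x) = a_1 + b_1·(x - 2) + c_1·(x - 2)² + d_1·(x - 2)³: c_1 = M_1/2 = -59/5, d_1 = (M_2 - M_1)/(6h_1) = 32/3, b_1 = Δ_1 - h_1(2M_1 + M_2)/6 = -163/15.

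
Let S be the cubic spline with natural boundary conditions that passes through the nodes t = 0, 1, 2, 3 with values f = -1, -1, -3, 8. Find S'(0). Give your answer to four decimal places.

Let M_i = S''(x_i). Step sizes h_i = 1, 1, 1; slopes of the chords Δ_i = (y_(i+1) - y_i)/h_i = 0, -2, 11.
  1·M_0 + 4·M_1 + 1·M_2 = 6(Δ_1 - Δ_0) = -12
  1·M_1 + 4·M_2 + 1·M_3 = 6(Δ_2 - Δ_1) = 78
Natural end conditions: M_0 = M_3 = 0.
Solving: M_0 = 0, M_1 = -42/5, M_2 = 108/5, M_3 = 0.
On [0, 1], S'(t) = b_0 + 2c_0·t + 3d_0·t² with b_0 = Δ_0 - h_0(2M_0 + M_1)/6 = 7/5, c_0 = M_0/2 = 0, d_0 = (M_1 - M_0)/(6h_0) = -7/5. So S'(0) = 7/5.

1.4000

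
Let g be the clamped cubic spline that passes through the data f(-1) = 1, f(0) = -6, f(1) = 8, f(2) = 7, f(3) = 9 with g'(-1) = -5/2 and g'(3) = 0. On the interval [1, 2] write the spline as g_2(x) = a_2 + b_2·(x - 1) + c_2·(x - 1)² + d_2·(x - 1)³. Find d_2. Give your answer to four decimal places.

9.6875

Write M_i for g''(x_i). With h_i = 1, 1, 1, 1 and divided differences Δ_i = -7, 14, -1, 2, the continuity of g' gives the tridiagonal system
  1·M_0 + 4·M_1 + 1·M_2 = 6(Δ_1 - Δ_0) = 126
  1·M_1 + 4·M_2 + 1·M_3 = 6(Δ_2 - Δ_1) = -90
  1·M_2 + 4·M_3 + 1·M_4 = 6(Δ_3 - Δ_2) = 18
Clamped end conditions give two more equations: 2h_0·M_0 + h_0·M_1 = 6(Δ_0 - g'(-1)) = -27 and h_3·M_3 + 2h_3·M_4 = 6(g'(3) - Δ_3) = -12.
Hence M_0 = -313/8, M_1 = 205/4, M_2 = -319/8, M_3 = 73/4, M_4 = -121/8.
On [1, 2], with g_2(x) = a_2 + b_2·(x - 1) + c_2·(x - 1)² + d_2·(x - 1)³: c_2 = M_2/2 = -319/16, d_2 = (M_3 - M_2)/(6h_2) = 155/16, b_2 = Δ_2 - h_2(2M_2 + M_3)/6 = 37/4.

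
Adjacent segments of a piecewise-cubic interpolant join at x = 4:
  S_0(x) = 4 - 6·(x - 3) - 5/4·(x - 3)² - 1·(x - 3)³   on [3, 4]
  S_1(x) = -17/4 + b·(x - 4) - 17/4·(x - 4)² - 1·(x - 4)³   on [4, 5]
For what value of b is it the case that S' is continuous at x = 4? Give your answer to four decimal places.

S_0'(x) = -6 - 5/2·(x - 3) - 3·(x - 3)², so S_0'(4) = -23/2. On the right, S_1'(4) = b, so b = -23/2.

-11.5000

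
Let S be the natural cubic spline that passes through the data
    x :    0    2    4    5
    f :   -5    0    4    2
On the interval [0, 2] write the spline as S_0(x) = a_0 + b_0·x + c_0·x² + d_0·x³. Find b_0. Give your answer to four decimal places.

Let M_i = S''(x_i). Step sizes h_i = 2, 2, 1; slopes of the chords Δ_i = (y_(i+1) - y_i)/h_i = 5/2, 2, -2.
  2·M_0 + 8·M_1 + 2·M_2 = 6(Δ_1 - Δ_0) = -3
  2·M_1 + 6·M_2 + 1·M_3 = 6(Δ_2 - Δ_1) = -24
Natural end conditions: M_0 = M_3 = 0.
Hence M_0 = 0, M_1 = 15/22, M_2 = -93/22, M_3 = 0.
On [0, 2], with S_0(x) = a_0 + b_0·x + c_0·x² + d_0·x³: c_0 = M_0/2 = 0, d_0 = (M_1 - M_0)/(6h_0) = 5/88, b_0 = Δ_0 - h_0(2M_0 + M_1)/6 = 25/11.

2.2727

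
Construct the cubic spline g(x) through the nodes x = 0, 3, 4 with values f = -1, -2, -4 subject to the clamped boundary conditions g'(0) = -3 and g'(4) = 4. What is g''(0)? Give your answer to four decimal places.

5.6667

Write m_i for g''(x_i). With h_i = 3, 1 and divided differences Δ_i = -1/3, -2, the continuity of g' gives the tridiagonal system
  3·m_0 + 8·m_1 + 1·m_2 = 6(Δ_1 - Δ_0) = -10
Clamped end conditions give two more equations: 2h_0·m_0 + h_0·m_1 = 6(Δ_0 - g'(0)) = 16 and h_1·m_1 + 2h_1·m_2 = 6(g'(4) - Δ_1) = 36.
Hence m_0 = 17/3, m_1 = -6, m_2 = 21.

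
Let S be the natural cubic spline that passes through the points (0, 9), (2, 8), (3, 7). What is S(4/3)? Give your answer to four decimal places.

Let m_i = S''(x_i). Step sizes h_i = 2, 1; slopes of the chords Δ_i = (y_(i+1) - y_i)/h_i = -1/2, -1.
  2·m_0 + 6·m_1 + 1·m_2 = 6(Δ_1 - Δ_0) = -3
Natural end conditions: m_0 = m_2 = 0.
Solving the tridiagonal system: m_0 = 0, m_1 = -1/2, m_2 = 0.
On [0, 2], S(t) = 9 - 1/3·t + 0·t² - 1/24·t³.
With t = 4/3: S(4/3) = 685/81.

8.4568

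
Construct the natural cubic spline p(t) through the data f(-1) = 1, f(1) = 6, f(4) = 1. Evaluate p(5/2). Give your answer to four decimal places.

With m_i denoting the second derivative at x_i, h_i = 2, 3, and Δ_i = (y_(i+1) − y_i)/h_i = 5/2, -5/3:
  2·m_0 + 10·m_1 + 3·m_2 = 6(Δ_1 - Δ_0) = -25
Natural end conditions: m_0 = m_2 = 0.
Solving: m_0 = 0, m_1 = -5/2, m_2 = 0.
On [1, 4], p(t) = 6 + 5/6·(t - 1) - 5/4·(t - 1)² + 5/36·(t - 1)³.
With (t - 1) = 3/2: p(5/2) = 157/32.

4.9063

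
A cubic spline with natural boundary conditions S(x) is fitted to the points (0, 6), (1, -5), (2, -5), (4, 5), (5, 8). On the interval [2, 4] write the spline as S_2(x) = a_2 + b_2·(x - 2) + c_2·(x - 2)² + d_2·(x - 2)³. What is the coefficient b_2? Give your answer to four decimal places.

3.7541

Let m_i = S''(x_i). Step sizes h_i = 1, 1, 2, 1; slopes of the chords Δ_i = (y_(i+1) - y_i)/h_i = -11, 0, 5, 3.
  1·m_0 + 4·m_1 + 1·m_2 = 6(Δ_1 - Δ_0) = 66
  1·m_1 + 6·m_2 + 2·m_3 = 6(Δ_2 - Δ_1) = 30
  2·m_2 + 6·m_3 + 1·m_4 = 6(Δ_3 - Δ_2) = -12
Natural end conditions: m_0 = m_4 = 0.
Hence m_0 = 0, m_1 = 954/61, m_2 = 210/61, m_3 = -192/61, m_4 = 0.
On [2, 4], with S_2(x) = a_2 + b_2·(x - 2) + c_2·(x - 2)² + d_2·(x - 2)³: c_2 = m_2/2 = 105/61, d_2 = (m_3 - m_2)/(6h_2) = -67/122, b_2 = Δ_2 - h_2(2m_2 + m_3)/6 = 229/61.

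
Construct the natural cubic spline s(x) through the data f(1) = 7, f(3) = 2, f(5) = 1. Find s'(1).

-3

Put m_i = s'' at the i-th knot. Here h = (2, 2) and Δ = (-5/2, -1/2), so the interior equations h_(i-1)·m_(i-1) + 2(h_(i-1)+h_i)·m_i + h_i·m_(i+1) = 6(Δ_i − Δ_(i-1)) read
  2·m_0 + 8·m_1 + 2·m_2 = 6(Δ_1 - Δ_0) = 12
Natural end conditions: m_0 = m_2 = 0.
Forward elimination and back-substitution give m_0 = 0, m_1 = 3/2, m_2 = 0.
On [1, 3], s'(x) = b_0 + 2c_0·(x - 1) + 3d_0·(x - 1)² with b_0 = Δ_0 - h_0(2m_0 + m_1)/6 = -3, c_0 = m_0/2 = 0, d_0 = (m_1 - m_0)/(6h_0) = 1/8. So s'(1) = -3.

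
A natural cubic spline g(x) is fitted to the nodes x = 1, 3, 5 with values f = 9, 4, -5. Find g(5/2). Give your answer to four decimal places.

Write m_i for g''(x_i). With h_i = 2, 2 and divided differences Δ_i = -5/2, -9/2, the continuity of g' gives the tridiagonal system
  2·m_0 + 8·m_1 + 2·m_2 = 6(Δ_1 - Δ_0) = -12
Natural end conditions: m_0 = m_2 = 0.
Hence m_0 = 0, m_1 = -3/2, m_2 = 0.
On [1, 3], g(x) = 9 - 2·(x - 1) + 0·(x - 1)² - 1/8·(x - 1)³.
With (x - 1) = 3/2: g(5/2) = 357/64.

5.5781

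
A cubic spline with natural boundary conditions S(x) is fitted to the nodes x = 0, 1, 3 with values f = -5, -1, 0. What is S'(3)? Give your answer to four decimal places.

-0.6667

Let M_i = S''(x_i). Step sizes h_i = 1, 2; slopes of the chords Δ_i = (y_(i+1) - y_i)/h_i = 4, 1/2.
  1·M_0 + 6·M_1 + 2·M_2 = 6(Δ_1 - Δ_0) = -21
Natural end conditions: M_0 = M_2 = 0.
Solving: M_0 = 0, M_1 = -7/2, M_2 = 0.
On [1, 3], S'(x) = b_1 + 2c_1·(x - 1) + 3d_1·(x - 1)² with b_1 = Δ_1 - h_1(2M_1 + M_2)/6 = 17/6, c_1 = M_1/2 = -7/4, d_1 = (M_2 - M_1)/(6h_1) = 7/24. So S'(3) = -2/3.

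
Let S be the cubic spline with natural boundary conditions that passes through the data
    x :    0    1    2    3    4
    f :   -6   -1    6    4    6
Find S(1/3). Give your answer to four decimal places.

With M_i denoting the second derivative at x_i, h_i = 1, 1, 1, 1, and Δ_i = (y_(i+1) − y_i)/h_i = 5, 7, -2, 2:
  1·M_0 + 4·M_1 + 1·M_2 = 6(Δ_1 - Δ_0) = 12
  1·M_1 + 4·M_2 + 1·M_3 = 6(Δ_2 - Δ_1) = -54
  1·M_2 + 4·M_3 + 1·M_4 = 6(Δ_3 - Δ_2) = 24
Natural end conditions: M_0 = M_4 = 0.
Forward elimination and back-substitution give M_0 = 0, M_1 = 15/2, M_2 = -18, M_3 = 21/2, M_4 = 0.
On [0, 1], S(x) = -6 + 15/4·x + 0·x² + 5/4·x³.
With x = 1/3: S(1/3) = -127/27.

-4.7037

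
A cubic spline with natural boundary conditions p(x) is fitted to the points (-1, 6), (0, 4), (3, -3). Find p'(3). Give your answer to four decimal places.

Write M_i for p''(x_i). With h_i = 1, 3 and divided differences Δ_i = -2, -7/3, the continuity of p' gives the tridiagonal system
  1·M_0 + 8·M_1 + 3·M_2 = 6(Δ_1 - Δ_0) = -2
Natural end conditions: M_0 = M_2 = 0.
Solving: M_0 = 0, M_1 = -1/4, M_2 = 0.
On [0, 3], p'(x) = b_1 + 2c_1·x + 3d_1·x² with b_1 = Δ_1 - h_1(2M_1 + M_2)/6 = -25/12, c_1 = M_1/2 = -1/8, d_1 = (M_2 - M_1)/(6h_1) = 1/72. So p'(3) = -59/24.

-2.4583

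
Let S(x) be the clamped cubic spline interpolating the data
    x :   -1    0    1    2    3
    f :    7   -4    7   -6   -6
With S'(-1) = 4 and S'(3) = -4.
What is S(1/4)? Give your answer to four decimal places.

-2.5098

Write m_i for S''(x_i). With h_i = 1, 1, 1, 1 and divided differences Δ_i = -11, 11, -13, 0, the continuity of S' gives the tridiagonal system
  1·m_0 + 4·m_1 + 1·m_2 = 6(Δ_1 - Δ_0) = 132
  1·m_1 + 4·m_2 + 1·m_3 = 6(Δ_2 - Δ_1) = -144
  1·m_2 + 4·m_3 + 1·m_4 = 6(Δ_3 - Δ_2) = 78
Clamped end conditions give two more equations: 2h_0·m_0 + h_0·m_1 = 6(Δ_0 - S'(-1)) = -90 and h_3·m_3 + 2h_3·m_4 = 6(S'(3) - Δ_3) = -24.
Solving: m_0 = -2225/28, m_1 = 965/14, m_2 = -257/4, m_3 = 617/14, m_4 = -953/28.
On [0, 1], S(x) = -4 - 71/56·x + 965/28·x² - 1243/56·x³.
With x = 1/4: S(1/4) = -1285/512.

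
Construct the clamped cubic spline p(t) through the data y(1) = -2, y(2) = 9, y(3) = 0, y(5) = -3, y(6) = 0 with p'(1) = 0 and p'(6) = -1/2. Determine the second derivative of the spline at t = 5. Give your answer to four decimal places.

Let M_i = p''(x_i). Step sizes h_i = 1, 1, 2, 1; slopes of the chords Δ_i = (y_(i+1) - y_i)/h_i = 11, -9, -3/2, 3.
  1·M_0 + 4·M_1 + 1·M_2 = 6(Δ_1 - Δ_0) = -120
  1·M_1 + 6·M_2 + 2·M_3 = 6(Δ_2 - Δ_1) = 45
  2·M_2 + 6·M_3 + 1·M_4 = 6(Δ_3 - Δ_2) = 27
Clamped end conditions give two more equations: 2h_0·M_0 + h_0·M_1 = 6(Δ_0 - p'(1)) = 66 and h_3·M_3 + 2h_3·M_4 = 6(p'(6) - Δ_3) = -21.
Hence M_0 = 7297/128, M_1 = -3073/64, M_2 = 1927/128, M_3 = 43/32, M_4 = -715/64.

1.3438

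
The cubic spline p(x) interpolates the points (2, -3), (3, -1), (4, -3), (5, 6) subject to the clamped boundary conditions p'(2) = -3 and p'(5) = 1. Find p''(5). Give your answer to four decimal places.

With M_i denoting the second derivative at x_i, h_i = 1, 1, 1, and Δ_i = (y_(i+1) − y_i)/h_i = 2, -2, 9:
  1·M_0 + 4·M_1 + 1·M_2 = 6(Δ_1 - Δ_0) = -24
  1·M_1 + 4·M_2 + 1·M_3 = 6(Δ_2 - Δ_1) = 66
Clamped end conditions give two more equations: 2h_0·M_0 + h_0·M_1 = 6(Δ_0 - p'(2)) = 30 and h_2·M_2 + 2h_2·M_3 = 6(p'(5) - Δ_2) = -48.
Solving the tridiagonal system: M_0 = 376/15, M_1 = -302/15, M_2 = 472/15, M_3 = -596/15.

-39.7333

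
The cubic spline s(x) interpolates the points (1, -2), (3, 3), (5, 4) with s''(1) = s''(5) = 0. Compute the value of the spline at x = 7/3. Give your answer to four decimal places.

Put M_i = s'' at the i-th knot. Here h = (2, 2) and Δ = (5/2, 1/2), so the interior equations h_(i-1)·M_(i-1) + 2(h_(i-1)+h_i)·M_i + h_i·M_(i+1) = 6(Δ_i − Δ_(i-1)) read
  2·M_0 + 8·M_1 + 2·M_2 = 6(Δ_1 - Δ_0) = -12
Natural end conditions: M_0 = M_2 = 0.
Hence M_0 = 0, M_1 = -3/2, M_2 = 0.
On [1, 3], s(x) = -2 + 3·(x - 1) + 0·(x - 1)² - 1/8·(x - 1)³.
With (x - 1) = 4/3: s(7/3) = 46/27.

1.7037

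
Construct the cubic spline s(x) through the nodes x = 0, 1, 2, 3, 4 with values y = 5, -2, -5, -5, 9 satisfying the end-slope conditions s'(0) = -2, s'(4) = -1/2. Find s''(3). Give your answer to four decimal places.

Put M_i = s'' at the i-th knot. Here h = (1, 1, 1, 1) and Δ = (-7, -3, 0, 14), so the interior equations h_(i-1)·M_(i-1) + 2(h_(i-1)+h_i)·M_i + h_i·M_(i+1) = 6(Δ_i − Δ_(i-1)) read
  1·M_0 + 4·M_1 + 1·M_2 = 6(Δ_1 - Δ_0) = 24
  1·M_1 + 4·M_2 + 1·M_3 = 6(Δ_2 - Δ_1) = 18
  1·M_2 + 4·M_3 + 1·M_4 = 6(Δ_3 - Δ_2) = 84
Clamped end conditions give two more equations: 2h_0·M_0 + h_0·M_1 = 6(Δ_0 - s'(0)) = -30 and h_3·M_3 + 2h_3·M_4 = 6(s'(4) - Δ_3) = -87.
Solving: M_0 = -1221/56, M_1 = 381/28, M_2 = -69/8, M_3 = 1089/28, M_4 = -3525/56.

38.8929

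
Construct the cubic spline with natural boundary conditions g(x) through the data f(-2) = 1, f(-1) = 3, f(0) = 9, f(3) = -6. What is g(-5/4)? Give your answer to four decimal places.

Let M_i = g''(x_i). Step sizes h_i = 1, 1, 3; slopes of the chords Δ_i = (y_(i+1) - y_i)/h_i = 2, 6, -5.
  1·M_0 + 4·M_1 + 1·M_2 = 6(Δ_1 - Δ_0) = 24
  1·M_1 + 8·M_2 + 3·M_3 = 6(Δ_2 - Δ_1) = -66
Natural end conditions: M_0 = M_3 = 0.
Solving: M_0 = 0, M_1 = 258/31, M_2 = -288/31, M_3 = 0.
On [-2, -1], g(x) = 1 + 19/31·(x + 2) + 0·(x + 2)² + 43/31·(x + 2)³.
With (x + 2) = 3/4: g(-5/4) = 4057/1984.

2.0449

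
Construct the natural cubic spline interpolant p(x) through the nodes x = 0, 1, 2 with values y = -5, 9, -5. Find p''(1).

-42

Let M_i = p''(x_i). Step sizes h_i = 1, 1; slopes of the chords Δ_i = (y_(i+1) - y_i)/h_i = 14, -14.
  1·M_0 + 4·M_1 + 1·M_2 = 6(Δ_1 - Δ_0) = -168
Natural end conditions: M_0 = M_2 = 0.
Solving the tridiagonal system: M_0 = 0, M_1 = -42, M_2 = 0.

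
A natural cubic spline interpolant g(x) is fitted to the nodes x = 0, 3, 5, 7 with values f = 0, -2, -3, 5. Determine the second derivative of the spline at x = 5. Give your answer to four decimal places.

Let M_i = g''(x_i). Step sizes h_i = 3, 2, 2; slopes of the chords Δ_i = (y_(i+1) - y_i)/h_i = -2/3, -1/2, 4.
  3·M_0 + 10·M_1 + 2·M_2 = 6(Δ_1 - Δ_0) = 1
  2·M_1 + 8·M_2 + 2·M_3 = 6(Δ_2 - Δ_1) = 27
Natural end conditions: M_0 = M_3 = 0.
Hence M_0 = 0, M_1 = -23/38, M_2 = 67/19, M_3 = 0.

3.5263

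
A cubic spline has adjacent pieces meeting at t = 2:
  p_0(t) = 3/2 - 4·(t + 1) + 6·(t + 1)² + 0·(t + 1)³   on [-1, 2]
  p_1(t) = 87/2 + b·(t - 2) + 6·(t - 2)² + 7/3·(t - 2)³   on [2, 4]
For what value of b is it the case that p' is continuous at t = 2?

32

p_0'(t) = -4 + 12·(t + 1) + 0·(t + 1)², so p_0'(2) = 32. On the right, p_1'(2) = b, so b = 32.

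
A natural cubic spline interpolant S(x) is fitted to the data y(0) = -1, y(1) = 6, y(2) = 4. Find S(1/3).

2

With M_i denoting the second derivative at x_i, h_i = 1, 1, and Δ_i = (y_(i+1) − y_i)/h_i = 7, -2:
  1·M_0 + 4·M_1 + 1·M_2 = 6(Δ_1 - Δ_0) = -54
Natural end conditions: M_0 = M_2 = 0.
Solving the tridiagonal system: M_0 = 0, M_1 = -27/2, M_2 = 0.
On [0, 1], S(x) = -1 + 37/4·x + 0·x² - 9/4·x³.
With x = 1/3: S(1/3) = 2.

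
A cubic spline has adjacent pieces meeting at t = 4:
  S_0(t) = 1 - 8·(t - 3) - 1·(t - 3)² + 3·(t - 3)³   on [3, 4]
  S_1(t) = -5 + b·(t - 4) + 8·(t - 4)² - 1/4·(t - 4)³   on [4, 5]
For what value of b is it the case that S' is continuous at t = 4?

S_0'(t) = -8 - 2·(t - 3) + 9·(t - 3)², so S_0'(4) = -1. On the right, S_1'(4) = b, so b = -1.

-1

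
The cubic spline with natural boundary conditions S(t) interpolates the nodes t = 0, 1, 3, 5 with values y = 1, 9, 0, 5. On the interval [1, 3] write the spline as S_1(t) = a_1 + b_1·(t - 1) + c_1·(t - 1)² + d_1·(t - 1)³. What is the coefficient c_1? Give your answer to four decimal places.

-7.7727

Put M_i = S'' at the i-th knot. Here h = (1, 2, 2) and Δ = (8, -9/2, 5/2), so the interior equations h_(i-1)·M_(i-1) + 2(h_(i-1)+h_i)·M_i + h_i·M_(i+1) = 6(Δ_i − Δ_(i-1)) read
  1·M_0 + 6·M_1 + 2·M_2 = 6(Δ_1 - Δ_0) = -75
  2·M_1 + 8·M_2 + 2·M_3 = 6(Δ_2 - Δ_1) = 42
Natural end conditions: M_0 = M_3 = 0.
Hence M_0 = 0, M_1 = -171/11, M_2 = 201/22, M_3 = 0.
On [1, 3], with S_1(t) = a_1 + b_1·(t - 1) + c_1·(t - 1)² + d_1·(t - 1)³: c_1 = M_1/2 = -171/22, d_1 = (M_2 - M_1)/(6h_1) = 181/88, b_1 = Δ_1 - h_1(2M_1 + M_2)/6 = 31/11.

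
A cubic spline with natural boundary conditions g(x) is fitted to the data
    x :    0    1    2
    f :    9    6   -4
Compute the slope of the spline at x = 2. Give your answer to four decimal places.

-11.7500

Let σ_i = g''(x_i). Step sizes h_i = 1, 1; slopes of the chords Δ_i = (y_(i+1) - y_i)/h_i = -3, -10.
  1·σ_0 + 4·σ_1 + 1·σ_2 = 6(Δ_1 - Δ_0) = -42
Natural end conditions: σ_0 = σ_2 = 0.
Hence σ_0 = 0, σ_1 = -21/2, σ_2 = 0.
On [1, 2], g'(x) = b_1 + 2c_1·(x - 1) + 3d_1·(x - 1)² with b_1 = Δ_1 - h_1(2σ_1 + σ_2)/6 = -13/2, c_1 = σ_1/2 = -21/4, d_1 = (σ_2 - σ_1)/(6h_1) = 7/4. So g'(2) = -47/4.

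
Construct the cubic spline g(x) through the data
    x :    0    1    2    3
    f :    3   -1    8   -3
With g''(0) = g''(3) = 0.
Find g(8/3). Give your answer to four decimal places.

2.5037

Write m_i for g''(x_i). With h_i = 1, 1, 1 and divided differences Δ_i = -4, 9, -11, the continuity of g' gives the tridiagonal system
  1·m_0 + 4·m_1 + 1·m_2 = 6(Δ_1 - Δ_0) = 78
  1·m_1 + 4·m_2 + 1·m_3 = 6(Δ_2 - Δ_1) = -120
Natural end conditions: m_0 = m_3 = 0.
Solving the tridiagonal system: m_0 = 0, m_1 = 144/5, m_2 = -186/5, m_3 = 0.
On [2, 3], g(x) = 8 + 7/5·(x - 2) - 93/5·(x - 2)² + 31/5·(x - 2)³.
With (x - 2) = 2/3: g(8/3) = 338/135.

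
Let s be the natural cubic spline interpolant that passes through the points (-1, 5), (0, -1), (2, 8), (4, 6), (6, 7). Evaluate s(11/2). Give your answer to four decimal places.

Let σ_i = s''(x_i). Step sizes h_i = 1, 2, 2, 2; slopes of the chords Δ_i = (y_(i+1) - y_i)/h_i = -6, 9/2, -1, 1/2.
  1·σ_0 + 6·σ_1 + 2·σ_2 = 6(Δ_1 - Δ_0) = 63
  2·σ_1 + 8·σ_2 + 2·σ_3 = 6(Δ_2 - Δ_1) = -33
  2·σ_2 + 8·σ_3 + 2·σ_4 = 6(Δ_3 - Δ_2) = 9
Natural end conditions: σ_0 = σ_4 = 0.
Solving: σ_0 = 0, σ_1 = 543/41, σ_2 = -675/82, σ_3 = 261/82, σ_4 = 0.
On [4, 6], s(x) = 6 - 133/82·(x - 4) + 261/164·(x - 4)² - 87/328·(x - 4)³.
With (x - 4) = 3/2: s(11/2) = 16407/2624.

6.2527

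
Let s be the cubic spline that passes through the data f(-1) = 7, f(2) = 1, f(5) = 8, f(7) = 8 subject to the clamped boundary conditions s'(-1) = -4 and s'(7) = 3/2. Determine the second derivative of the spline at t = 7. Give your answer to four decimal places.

With M_i denoting the second derivative at x_i, h_i = 3, 3, 2, and Δ_i = (y_(i+1) − y_i)/h_i = -2, 7/3, 0:
  3·M_0 + 12·M_1 + 3·M_2 = 6(Δ_1 - Δ_0) = 26
  3·M_1 + 10·M_2 + 2·M_3 = 6(Δ_2 - Δ_1) = -14
Clamped end conditions give two more equations: 2h_0·M_0 + h_0·M_1 = 6(Δ_0 - s'(-1)) = 12 and h_2·M_2 + 2h_2·M_3 = 6(s'(7) - Δ_2) = 9.
Solving the tridiagonal system: M_0 = 71/114, M_1 = 157/57, M_2 = -113/38, M_3 = 71/19.

3.7368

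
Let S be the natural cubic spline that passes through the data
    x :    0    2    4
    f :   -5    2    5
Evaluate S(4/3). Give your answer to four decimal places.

0.0370

Let σ_i = S''(x_i). Step sizes h_i = 2, 2; slopes of the chords Δ_i = (y_(i+1) - y_i)/h_i = 7/2, 3/2.
  2·σ_0 + 8·σ_1 + 2·σ_2 = 6(Δ_1 - Δ_0) = -12
Natural end conditions: σ_0 = σ_2 = 0.
Solving the tridiagonal system: σ_0 = 0, σ_1 = -3/2, σ_2 = 0.
On [0, 2], S(x) = -5 + 4·x + 0·x² - 1/8·x³.
With x = 4/3: S(4/3) = 1/27.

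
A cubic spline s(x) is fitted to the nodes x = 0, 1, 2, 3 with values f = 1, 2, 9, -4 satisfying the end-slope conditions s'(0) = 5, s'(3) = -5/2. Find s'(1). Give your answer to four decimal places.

Put M_i = s'' at the i-th knot. Here h = (1, 1, 1) and Δ = (1, 7, -13), so the interior equations h_(i-1)·M_(i-1) + 2(h_(i-1)+h_i)·M_i + h_i·M_(i+1) = 6(Δ_i − Δ_(i-1)) read
  1·M_0 + 4·M_1 + 1·M_2 = 6(Δ_1 - Δ_0) = 36
  1·M_1 + 4·M_2 + 1·M_3 = 6(Δ_2 - Δ_1) = -120
Clamped end conditions give two more equations: 2h_0·M_0 + h_0·M_1 = 6(Δ_0 - s'(0)) = -24 and h_2·M_2 + 2h_2·M_3 = 6(s'(3) - Δ_2) = 63.
Solving the tridiagonal system: M_0 = -131/5, M_1 = 142/5, M_2 = -257/5, M_3 = 286/5.
On [1, 2], s'(x) = b_1 + 2c_1·(x - 1) + 3d_1·(x - 1)² with b_1 = Δ_1 - h_1(2M_1 + M_2)/6 = 61/10, c_1 = M_1/2 = 71/5, d_1 = (M_2 - M_1)/(6h_1) = -133/10. So s'(1) = 61/10.

6.1000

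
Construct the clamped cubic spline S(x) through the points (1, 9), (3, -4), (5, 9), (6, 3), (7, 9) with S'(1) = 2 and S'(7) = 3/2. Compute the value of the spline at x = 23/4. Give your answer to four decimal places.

With m_i denoting the second derivative at x_i, h_i = 2, 2, 1, 1, and Δ_i = (y_(i+1) − y_i)/h_i = -13/2, 13/2, -6, 6:
  2·m_0 + 8·m_1 + 2·m_2 = 6(Δ_1 - Δ_0) = 78
  2·m_1 + 6·m_2 + 1·m_3 = 6(Δ_2 - Δ_1) = -75
  1·m_2 + 4·m_3 + 1·m_4 = 6(Δ_3 - Δ_2) = 72
Clamped end conditions give two more equations: 2h_0·m_0 + h_0·m_1 = 6(Δ_0 - S'(1)) = -51 and h_3·m_3 + 2h_3·m_4 = 6(S'(7) - Δ_3) = -27.
Solving the tridiagonal system: m_0 = -1993/84, m_1 = 461/21, m_2 = -301/12, m_3 = 1327/42, m_4 = -2461/84.
On [5, 6], S(x) = 9 - 61/21·(x - 5) - 301/24·(x - 5)² + 529/56·(x - 5)³.
With (x - 5) = 3/4: S(23/4) = 1921/512.

3.7520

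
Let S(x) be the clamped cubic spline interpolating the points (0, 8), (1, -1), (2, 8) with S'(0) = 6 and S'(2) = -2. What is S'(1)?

Write σ_i for S''(x_i). With h_i = 1, 1 and divided differences Δ_i = -9, 9, the continuity of S' gives the tridiagonal system
  1·σ_0 + 4·σ_1 + 1·σ_2 = 6(Δ_1 - Δ_0) = 108
Clamped end conditions give two more equations: 2h_0·σ_0 + h_0·σ_1 = 6(Δ_0 - S'(0)) = -90 and h_1·σ_1 + 2h_1·σ_2 = 6(S'(2) - Δ_1) = -66.
Hence σ_0 = -76, σ_1 = 62, σ_2 = -64.
On [1, 2], S'(x) = b_1 + 2c_1·(x - 1) + 3d_1·(x - 1)² with b_1 = Δ_1 - h_1(2σ_1 + σ_2)/6 = -1, c_1 = σ_1/2 = 31, d_1 = (σ_2 - σ_1)/(6h_1) = -21. So S'(1) = -1.

-1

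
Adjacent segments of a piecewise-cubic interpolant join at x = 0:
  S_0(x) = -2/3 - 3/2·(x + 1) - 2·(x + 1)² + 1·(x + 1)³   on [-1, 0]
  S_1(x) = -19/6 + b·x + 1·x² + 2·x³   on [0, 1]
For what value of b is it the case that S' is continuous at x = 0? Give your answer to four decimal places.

S_0'(x) = -3/2 - 4·(x + 1) + 3·(x + 1)², so S_0'(0) = -5/2. On the right, S_1'(0) = b, so b = -5/2.

-2.5000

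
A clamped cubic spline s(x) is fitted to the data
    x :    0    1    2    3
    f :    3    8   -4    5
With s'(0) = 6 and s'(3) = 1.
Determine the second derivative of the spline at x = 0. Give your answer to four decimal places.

With m_i denoting the second derivative at x_i, h_i = 1, 1, 1, and Δ_i = (y_(i+1) − y_i)/h_i = 5, -12, 9:
  1·m_0 + 4·m_1 + 1·m_2 = 6(Δ_1 - Δ_0) = -102
  1·m_1 + 4·m_2 + 1·m_3 = 6(Δ_2 - Δ_1) = 126
Clamped end conditions give two more equations: 2h_0·m_0 + h_0·m_1 = 6(Δ_0 - s'(0)) = -6 and h_2·m_2 + 2h_2·m_3 = 6(s'(3) - Δ_2) = -48.
Hence m_0 = 286/15, m_1 = -662/15, m_2 = 832/15, m_3 = -776/15.

19.0667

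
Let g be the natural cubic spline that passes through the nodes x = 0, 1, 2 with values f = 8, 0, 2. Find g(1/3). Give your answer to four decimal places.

Write m_i for g''(x_i). With h_i = 1, 1 and divided differences Δ_i = -8, 2, the continuity of g' gives the tridiagonal system
  1·m_0 + 4·m_1 + 1·m_2 = 6(Δ_1 - Δ_0) = 60
Natural end conditions: m_0 = m_2 = 0.
Solving the tridiagonal system: m_0 = 0, m_1 = 15, m_2 = 0.
On [0, 1], g(x) = 8 - 21/2·x + 0·x² + 5/2·x³.
With x = 1/3: g(1/3) = 124/27.

4.5926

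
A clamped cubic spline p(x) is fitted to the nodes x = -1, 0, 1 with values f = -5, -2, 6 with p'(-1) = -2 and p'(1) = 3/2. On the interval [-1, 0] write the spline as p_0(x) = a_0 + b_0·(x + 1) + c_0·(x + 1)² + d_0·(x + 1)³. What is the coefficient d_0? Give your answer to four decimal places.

0.3750

Put M_i = p'' at the i-th knot. Here h = (1, 1) and Δ = (3, 8), so the interior equations h_(i-1)·M_(i-1) + 2(h_(i-1)+h_i)·M_i + h_i·M_(i+1) = 6(Δ_i − Δ_(i-1)) read
  1·M_0 + 4·M_1 + 1·M_2 = 6(Δ_1 - Δ_0) = 30
Clamped end conditions give two more equations: 2h_0·M_0 + h_0·M_1 = 6(Δ_0 - p'(-1)) = 30 and h_1·M_1 + 2h_1·M_2 = 6(p'(1) - Δ_1) = -39.
Solving the tridiagonal system: M_0 = 37/4, M_1 = 23/2, M_2 = -101/4.
On [-1, 0], with p_0(x) = a_0 + b_0·(x + 1) + c_0·(x + 1)² + d_0·(x + 1)³: c_0 = M_0/2 = 37/8, d_0 = (M_1 - M_0)/(6h_0) = 3/8, b_0 = Δ_0 - h_0(2M_0 + M_1)/6 = -2.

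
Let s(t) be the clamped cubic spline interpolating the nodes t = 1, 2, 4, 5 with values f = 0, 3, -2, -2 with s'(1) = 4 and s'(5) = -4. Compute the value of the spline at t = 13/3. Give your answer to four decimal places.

With m_i denoting the second derivative at x_i, h_i = 1, 2, 1, and Δ_i = (y_(i+1) − y_i)/h_i = 3, -5/2, 0:
  1·m_0 + 6·m_1 + 2·m_2 = 6(Δ_1 - Δ_0) = -33
  2·m_1 + 6·m_2 + 1·m_3 = 6(Δ_2 - Δ_1) = 15
Clamped end conditions give two more equations: 2h_0·m_0 + h_0·m_1 = 6(Δ_0 - s'(1)) = -6 and h_2·m_2 + 2h_2·m_3 = 6(s'(5) - Δ_2) = -24.
Forward elimination and back-substitution give m_0 = 41/35, m_1 = -292/35, m_2 = 278/35, m_3 = -559/35.
On [4, 5], s(t) = -2 + 1/70·(t - 4) + 139/35·(t - 4)² - 279/70·(t - 4)³.
With (t - 4) = 1/3: s(13/3) = -536/315.

-1.7016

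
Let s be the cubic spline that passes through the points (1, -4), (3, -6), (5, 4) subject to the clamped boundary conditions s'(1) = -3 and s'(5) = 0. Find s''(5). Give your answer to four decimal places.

With σ_i denoting the second derivative at x_i, h_i = 2, 2, and Δ_i = (y_(i+1) − y_i)/h_i = -1, 5:
  2·σ_0 + 8·σ_1 + 2·σ_2 = 6(Δ_1 - Δ_0) = 36
Clamped end conditions give two more equations: 2h_0·σ_0 + h_0·σ_1 = 6(Δ_0 - s'(1)) = 12 and h_1·σ_1 + 2h_1·σ_2 = 6(s'(5) - Δ_1) = -30.
Forward elimination and back-substitution give σ_0 = -3/4, σ_1 = 15/2, σ_2 = -45/4.

-11.2500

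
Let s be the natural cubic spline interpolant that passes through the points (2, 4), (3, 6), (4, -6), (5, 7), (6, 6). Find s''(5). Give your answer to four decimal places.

-34.7143

Put σ_i = s'' at the i-th knot. Here h = (1, 1, 1, 1) and Δ = (2, -12, 13, -1), so the interior equations h_(i-1)·σ_(i-1) + 2(h_(i-1)+h_i)·σ_i + h_i·σ_(i+1) = 6(Δ_i − Δ_(i-1)) read
  1·σ_0 + 4·σ_1 + 1·σ_2 = 6(Δ_1 - Δ_0) = -84
  1·σ_1 + 4·σ_2 + 1·σ_3 = 6(Δ_2 - Δ_1) = 150
  1·σ_2 + 4·σ_3 + 1·σ_4 = 6(Δ_3 - Δ_2) = -84
Natural end conditions: σ_0 = σ_4 = 0.
Hence σ_0 = 0, σ_1 = -243/7, σ_2 = 384/7, σ_3 = -243/7, σ_4 = 0.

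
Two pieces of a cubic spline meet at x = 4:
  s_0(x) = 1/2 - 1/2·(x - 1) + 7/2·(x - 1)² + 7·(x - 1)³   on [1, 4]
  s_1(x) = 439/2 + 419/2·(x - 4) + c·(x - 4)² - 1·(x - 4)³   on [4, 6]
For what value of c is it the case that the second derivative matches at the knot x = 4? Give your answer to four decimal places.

s_0''(x) = 7 + 42·(x - 1), so s_0''(4) = 133. On the right, s_1''(4) = 2c, so c = 133/2.

66.5000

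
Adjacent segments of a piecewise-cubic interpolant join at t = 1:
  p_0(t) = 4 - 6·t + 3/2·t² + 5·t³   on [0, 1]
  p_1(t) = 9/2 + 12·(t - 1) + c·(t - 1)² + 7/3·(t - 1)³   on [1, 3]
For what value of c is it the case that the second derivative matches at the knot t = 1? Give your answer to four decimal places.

16.5000

p_0''(t) = 3 + 30·t, so p_0''(1) = 33. On the right, p_1''(1) = 2c, so c = 33/2.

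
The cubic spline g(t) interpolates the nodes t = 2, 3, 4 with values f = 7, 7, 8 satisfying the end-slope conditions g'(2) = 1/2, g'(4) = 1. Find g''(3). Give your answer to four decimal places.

2.5000

Let M_i = g''(x_i). Step sizes h_i = 1, 1; slopes of the chords Δ_i = (y_(i+1) - y_i)/h_i = 0, 1.
  1·M_0 + 4·M_1 + 1·M_2 = 6(Δ_1 - Δ_0) = 6
Clamped end conditions give two more equations: 2h_0·M_0 + h_0·M_1 = 6(Δ_0 - g'(2)) = -3 and h_1·M_1 + 2h_1·M_2 = 6(g'(4) - Δ_1) = 0.
Hence M_0 = -11/4, M_1 = 5/2, M_2 = -5/4.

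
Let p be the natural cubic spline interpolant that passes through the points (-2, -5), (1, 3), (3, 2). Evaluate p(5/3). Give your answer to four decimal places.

Let M_i = p''(x_i). Step sizes h_i = 3, 2; slopes of the chords Δ_i = (y_(i+1) - y_i)/h_i = 8/3, -1/2.
  3·M_0 + 10·M_1 + 2·M_2 = 6(Δ_1 - Δ_0) = -19
Natural end conditions: M_0 = M_2 = 0.
Solving: M_0 = 0, M_1 = -19/10, M_2 = 0.
On [1, 3], p(x) = 3 + 23/30·(x - 1) - 19/20·(x - 1)² + 19/120·(x - 1)³.
With (x - 1) = 2/3: p(5/3) = 254/81.

3.1358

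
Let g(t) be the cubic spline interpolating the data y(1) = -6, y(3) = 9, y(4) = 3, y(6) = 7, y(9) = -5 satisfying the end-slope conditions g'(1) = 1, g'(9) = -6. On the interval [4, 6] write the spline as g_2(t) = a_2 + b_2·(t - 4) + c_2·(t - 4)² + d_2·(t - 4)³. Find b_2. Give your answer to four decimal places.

-5.1192

With M_i denoting the second derivative at x_i, h_i = 2, 1, 2, 3, and Δ_i = (y_(i+1) − y_i)/h_i = 15/2, -6, 2, -4:
  2·M_0 + 6·M_1 + 1·M_2 = 6(Δ_1 - Δ_0) = -81
  1·M_1 + 6·M_2 + 2·M_3 = 6(Δ_2 - Δ_1) = 48
  2·M_2 + 10·M_3 + 3·M_4 = 6(Δ_3 - Δ_2) = -36
Clamped end conditions give two more equations: 2h_0·M_0 + h_0·M_1 = 6(Δ_0 - g'(1)) = 39 and h_3·M_3 + 2h_3·M_4 = 6(g'(9) - Δ_3) = -12.
Solving the tridiagonal system: M_0 = 12811/604, M_1 = -3461/151, M_2 = 4259/302, M_3 = -1034/151, M_4 = 215/151.
On [4, 6], with g_2(t) = a_2 + b_2·(t - 4) + c_2·(t - 4)² + d_2·(t - 4)³: c_2 = M_2/2 = 4259/604, d_2 = (M_3 - M_2)/(6h_2) = -2109/1208, b_2 = Δ_2 - h_2(2M_2 + M_3)/6 = -773/151.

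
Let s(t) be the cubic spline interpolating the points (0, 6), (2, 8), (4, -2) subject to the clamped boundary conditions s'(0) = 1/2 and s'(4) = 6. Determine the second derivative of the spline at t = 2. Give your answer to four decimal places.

-11.7500

Put M_i = s'' at the i-th knot. Here h = (2, 2) and Δ = (1, -5), so the interior equations h_(i-1)·M_(i-1) + 2(h_(i-1)+h_i)·M_i + h_i·M_(i+1) = 6(Δ_i − Δ_(i-1)) read
  2·M_0 + 8·M_1 + 2·M_2 = 6(Δ_1 - Δ_0) = -36
Clamped end conditions give two more equations: 2h_0·M_0 + h_0·M_1 = 6(Δ_0 - s'(0)) = 3 and h_1·M_1 + 2h_1·M_2 = 6(s'(4) - Δ_1) = 66.
Forward elimination and back-substitution give M_0 = 53/8, M_1 = -47/4, M_2 = 179/8.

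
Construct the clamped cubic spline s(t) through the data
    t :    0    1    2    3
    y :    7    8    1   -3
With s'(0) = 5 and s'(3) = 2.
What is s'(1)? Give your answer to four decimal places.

-3.8000

Let m_i = s''(x_i). Step sizes h_i = 1, 1, 1; slopes of the chords Δ_i = (y_(i+1) - y_i)/h_i = 1, -7, -4.
  1·m_0 + 4·m_1 + 1·m_2 = 6(Δ_1 - Δ_0) = -48
  1·m_1 + 4·m_2 + 1·m_3 = 6(Δ_2 - Δ_1) = 18
Clamped end conditions give two more equations: 2h_0·m_0 + h_0·m_1 = 6(Δ_0 - s'(0)) = -24 and h_2·m_2 + 2h_2·m_3 = 6(s'(3) - Δ_2) = 36.
Solving the tridiagonal system: m_0 = -32/5, m_1 = -56/5, m_2 = 16/5, m_3 = 82/5.
On [1, 2], s'(t) = b_1 + 2c_1·(t - 1) + 3d_1·(t - 1)² with b_1 = Δ_1 - h_1(2m_1 + m_2)/6 = -19/5, c_1 = m_1/2 = -28/5, d_1 = (m_2 - m_1)/(6h_1) = 12/5. So s'(1) = -19/5.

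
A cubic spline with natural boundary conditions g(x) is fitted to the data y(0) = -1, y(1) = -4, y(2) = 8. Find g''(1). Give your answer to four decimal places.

22.5000

Write M_i for g''(x_i). With h_i = 1, 1 and divided differences Δ_i = -3, 12, the continuity of g' gives the tridiagonal system
  1·M_0 + 4·M_1 + 1·M_2 = 6(Δ_1 - Δ_0) = 90
Natural end conditions: M_0 = M_2 = 0.
Solving: M_0 = 0, M_1 = 45/2, M_2 = 0.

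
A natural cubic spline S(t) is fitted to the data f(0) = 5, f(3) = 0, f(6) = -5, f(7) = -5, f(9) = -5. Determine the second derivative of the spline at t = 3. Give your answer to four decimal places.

-0.3529

Put m_i = S'' at the i-th knot. Here h = (3, 3, 1, 2) and Δ = (-5/3, -5/3, 0, 0), so the interior equations h_(i-1)·m_(i-1) + 2(h_(i-1)+h_i)·m_i + h_i·m_(i+1) = 6(Δ_i − Δ_(i-1)) read
  3·m_0 + 12·m_1 + 3·m_2 = 6(Δ_1 - Δ_0) = 0
  3·m_1 + 8·m_2 + 1·m_3 = 6(Δ_2 - Δ_1) = 10
  1·m_2 + 6·m_3 + 2·m_4 = 6(Δ_3 - Δ_2) = 0
Natural end conditions: m_0 = m_4 = 0.
Hence m_0 = 0, m_1 = -6/17, m_2 = 24/17, m_3 = -4/17, m_4 = 0.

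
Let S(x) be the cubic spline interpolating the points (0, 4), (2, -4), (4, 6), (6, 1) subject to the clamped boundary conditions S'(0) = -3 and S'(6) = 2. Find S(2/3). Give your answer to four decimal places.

0.8543

Let M_i = S''(x_i). Step sizes h_i = 2, 2, 2; slopes of the chords Δ_i = (y_(i+1) - y_i)/h_i = -4, 5, -5/2.
  2·M_0 + 8·M_1 + 2·M_2 = 6(Δ_1 - Δ_0) = 54
  2·M_1 + 8·M_2 + 2·M_3 = 6(Δ_2 - Δ_1) = -45
Clamped end conditions give two more equations: 2h_0·M_0 + h_0·M_1 = 6(Δ_0 - S'(0)) = -6 and h_2·M_2 + 2h_2·M_3 = 6(S'(6) - Δ_2) = 27.
Forward elimination and back-substitution give M_0 = -217/30, M_1 = 172/15, M_2 = -349/30, M_3 = 377/30.
On [0, 2], S(x) = 4 - 3·x - 217/60·x² + 187/120·x³.
With x = 2/3: S(2/3) = 346/405.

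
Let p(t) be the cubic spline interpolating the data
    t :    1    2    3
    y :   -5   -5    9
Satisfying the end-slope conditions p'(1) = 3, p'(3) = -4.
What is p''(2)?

With σ_i denoting the second derivative at x_i, h_i = 1, 1, and Δ_i = (y_(i+1) − y_i)/h_i = 0, 14:
  1·σ_0 + 4·σ_1 + 1·σ_2 = 6(Δ_1 - Δ_0) = 84
Clamped end conditions give two more equations: 2h_0·σ_0 + h_0·σ_1 = 6(Δ_0 - p'(1)) = -18 and h_1·σ_1 + 2h_1·σ_2 = 6(p'(3) - Δ_1) = -108.
Solving: σ_0 = -67/2, σ_1 = 49, σ_2 = -157/2.

49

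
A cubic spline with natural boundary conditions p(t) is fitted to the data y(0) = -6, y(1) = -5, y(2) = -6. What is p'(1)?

0

Put M_i = p'' at the i-th knot. Here h = (1, 1) and Δ = (1, -1), so the interior equations h_(i-1)·M_(i-1) + 2(h_(i-1)+h_i)·M_i + h_i·M_(i+1) = 6(Δ_i − Δ_(i-1)) read
  1·M_0 + 4·M_1 + 1·M_2 = 6(Δ_1 - Δ_0) = -12
Natural end conditions: M_0 = M_2 = 0.
Hence M_0 = 0, M_1 = -3, M_2 = 0.
On [1, 2], p'(t) = b_1 + 2c_1·(t - 1) + 3d_1·(t - 1)² with b_1 = Δ_1 - h_1(2M_1 + M_2)/6 = 0, c_1 = M_1/2 = -3/2, d_1 = (M_2 - M_1)/(6h_1) = 1/2. So p'(1) = 0.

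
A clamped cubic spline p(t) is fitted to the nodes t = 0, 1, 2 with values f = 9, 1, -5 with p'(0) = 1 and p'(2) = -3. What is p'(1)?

-10

Write σ_i for p''(x_i). With h_i = 1, 1 and divided differences Δ_i = -8, -6, the continuity of p' gives the tridiagonal system
  1·σ_0 + 4·σ_1 + 1·σ_2 = 6(Δ_1 - Δ_0) = 12
Clamped end conditions give two more equations: 2h_0·σ_0 + h_0·σ_1 = 6(Δ_0 - p'(0)) = -54 and h_1·σ_1 + 2h_1·σ_2 = 6(p'(2) - Δ_1) = 18.
Hence σ_0 = -32, σ_1 = 10, σ_2 = 4.
On [1, 2], p'(t) = b_1 + 2c_1·(t - 1) + 3d_1·(t - 1)² with b_1 = Δ_1 - h_1(2σ_1 + σ_2)/6 = -10, c_1 = σ_1/2 = 5, d_1 = (σ_2 - σ_1)/(6h_1) = -1. So p'(1) = -10.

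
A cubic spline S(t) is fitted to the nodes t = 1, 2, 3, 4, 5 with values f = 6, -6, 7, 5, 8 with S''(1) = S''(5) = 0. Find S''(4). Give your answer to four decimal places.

17.1429

Write σ_i for S''(x_i). With h_i = 1, 1, 1, 1 and divided differences Δ_i = -12, 13, -2, 3, the continuity of S' gives the tridiagonal system
  1·σ_0 + 4·σ_1 + 1·σ_2 = 6(Δ_1 - Δ_0) = 150
  1·σ_1 + 4·σ_2 + 1·σ_3 = 6(Δ_2 - Δ_1) = -90
  1·σ_2 + 4·σ_3 + 1·σ_4 = 6(Δ_3 - Δ_2) = 30
Natural end conditions: σ_0 = σ_4 = 0.
Solving: σ_0 = 0, σ_1 = 330/7, σ_2 = -270/7, σ_3 = 120/7, σ_4 = 0.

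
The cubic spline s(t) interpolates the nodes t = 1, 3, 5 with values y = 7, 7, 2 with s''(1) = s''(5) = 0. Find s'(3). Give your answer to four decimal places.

-1.2500

Let σ_i = s''(x_i). Step sizes h_i = 2, 2; slopes of the chords Δ_i = (y_(i+1) - y_i)/h_i = 0, -5/2.
  2·σ_0 + 8·σ_1 + 2·σ_2 = 6(Δ_1 - Δ_0) = -15
Natural end conditions: σ_0 = σ_2 = 0.
Solving: σ_0 = 0, σ_1 = -15/8, σ_2 = 0.
On [3, 5], s'(t) = b_1 + 2c_1·(t - 3) + 3d_1·(t - 3)² with b_1 = Δ_1 - h_1(2σ_1 + σ_2)/6 = -5/4, c_1 = σ_1/2 = -15/16, d_1 = (σ_2 - σ_1)/(6h_1) = 5/32. So s'(3) = -5/4.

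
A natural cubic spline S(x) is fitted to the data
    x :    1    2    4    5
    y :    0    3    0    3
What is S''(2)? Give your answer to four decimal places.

-6.7500

Write M_i for S''(x_i). With h_i = 1, 2, 1 and divided differences Δ_i = 3, -3/2, 3, the continuity of S' gives the tridiagonal system
  1·M_0 + 6·M_1 + 2·M_2 = 6(Δ_1 - Δ_0) = -27
  2·M_1 + 6·M_2 + 1·M_3 = 6(Δ_2 - Δ_1) = 27
Natural end conditions: M_0 = M_3 = 0.
Solving the tridiagonal system: M_0 = 0, M_1 = -27/4, M_2 = 27/4, M_3 = 0.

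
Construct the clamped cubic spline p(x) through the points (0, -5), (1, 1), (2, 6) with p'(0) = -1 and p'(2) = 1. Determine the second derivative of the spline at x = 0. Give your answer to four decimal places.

With M_i denoting the second derivative at x_i, h_i = 1, 1, and Δ_i = (y_(i+1) − y_i)/h_i = 6, 5:
  1·M_0 + 4·M_1 + 1·M_2 = 6(Δ_1 - Δ_0) = -6
Clamped end conditions give two more equations: 2h_0·M_0 + h_0·M_1 = 6(Δ_0 - p'(0)) = 42 and h_1·M_1 + 2h_1·M_2 = 6(p'(2) - Δ_1) = -24.
Forward elimination and back-substitution give M_0 = 47/2, M_1 = -5, M_2 = -19/2.

23.5000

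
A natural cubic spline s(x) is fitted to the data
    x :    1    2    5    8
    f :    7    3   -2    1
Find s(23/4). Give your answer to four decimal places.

Let M_i = s''(x_i). Step sizes h_i = 1, 3, 3; slopes of the chords Δ_i = (y_(i+1) - y_i)/h_i = -4, -5/3, 1.
  1·M_0 + 8·M_1 + 3·M_2 = 6(Δ_1 - Δ_0) = 14
  3·M_1 + 12·M_2 + 3·M_3 = 6(Δ_2 - Δ_1) = 16
Natural end conditions: M_0 = M_3 = 0.
Solving: M_0 = 0, M_1 = 40/29, M_2 = 86/87, M_3 = 0.
On [5, 8], s(x) = -2 + 1/87·(x - 5) + 43/87·(x - 5)² - 43/783·(x - 5)³.
With (x - 5) = 3/4: s(23/4) = -3223/1856.

-1.7365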